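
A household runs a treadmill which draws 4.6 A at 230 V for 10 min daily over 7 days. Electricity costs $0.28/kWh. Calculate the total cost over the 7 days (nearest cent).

$0.35

Power = 4.6 A × 230 V = 1058 W = 1.058 kW
Runtime = 10 min × 7 = 70 min = 1.166666… h
Energy = 1.058 kW × 1.166666… h = 1.234333… kWh
Cost = 1.234333… kWh × $0.28/kWh = $0.35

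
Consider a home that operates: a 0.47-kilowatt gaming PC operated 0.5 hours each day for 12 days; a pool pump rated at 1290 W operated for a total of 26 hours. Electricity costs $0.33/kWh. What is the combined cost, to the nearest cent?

gaming PC: Runtime = 0.5 h/day × 12 days = 6 h
gaming PC: 0.47 kW × 6 h = 2.82 kWh
pool pump: 1.29 kW × 26 h = 33.54 kWh
Total energy = 36.36 kWh
Cost = 36.36 × $0.33 = $12.00

$12.00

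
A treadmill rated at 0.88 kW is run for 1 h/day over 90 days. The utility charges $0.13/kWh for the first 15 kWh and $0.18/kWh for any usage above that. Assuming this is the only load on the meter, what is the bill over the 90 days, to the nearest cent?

Runtime = 1 h/day × 90 days = 90 h
Energy = 0.88 kW × 90 h = 79.2 kWh
Tier 1 (0–15 kWh): 15 × $0.13 = $1.95
Above 15 kWh: 64.2 × $0.18 = $11.556
Bill = $13.51

$13.51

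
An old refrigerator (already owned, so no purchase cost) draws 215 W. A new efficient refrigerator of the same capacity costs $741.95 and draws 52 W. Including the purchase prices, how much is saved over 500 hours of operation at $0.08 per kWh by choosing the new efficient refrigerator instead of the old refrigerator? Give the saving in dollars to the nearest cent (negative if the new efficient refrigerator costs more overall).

-$735.43

old refrigerator: $0.00 + (215/1000) kW × 500 h × $0.08 = $0.00 + $8.6 = $8.6
new efficient refrigerator: $741.95 + (52/1000) kW × 500 h × $0.08 = $741.95 + $2.08 = $744.03
Saving = $8.6 − $744.03 = −$735.43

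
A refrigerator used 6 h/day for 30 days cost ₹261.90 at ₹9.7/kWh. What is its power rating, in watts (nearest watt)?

150 W

Energy = ₹261.90 ÷ ₹9.7/kWh = 27 kWh
Runtime = 6 h/day × 30 days = 180 h
Power = 27 kWh ÷ 180 h = 0.15 kW = 150 W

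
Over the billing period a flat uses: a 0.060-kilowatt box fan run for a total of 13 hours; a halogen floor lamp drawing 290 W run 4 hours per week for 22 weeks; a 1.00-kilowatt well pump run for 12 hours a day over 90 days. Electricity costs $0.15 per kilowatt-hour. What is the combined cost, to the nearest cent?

$165.95

box fan: 0.06 kW × 13 h = 0.78 kWh
halogen floor lamp: Runtime = 4 h/week × 22 weeks = 88 h
halogen floor lamp: 0.29 kW × 88 h = 25.52 kWh
well pump: Runtime = 12 h/day × 90 days = 1080 h
well pump: 1 kW × 1080 h = 1080 kWh
Total energy = 1106.3 kWh
Cost = 1106.3 × $0.15 = $165.95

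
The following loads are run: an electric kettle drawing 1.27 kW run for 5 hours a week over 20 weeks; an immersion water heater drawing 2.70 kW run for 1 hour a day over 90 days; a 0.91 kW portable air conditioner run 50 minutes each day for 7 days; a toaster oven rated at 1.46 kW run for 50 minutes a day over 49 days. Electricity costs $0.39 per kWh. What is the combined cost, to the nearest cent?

electric kettle: Runtime = 5 h/week × 20 weeks = 100 h
electric kettle: 1.27 kW × 100 h = 127 kWh
immersion water heater: Runtime = 1 h/day × 90 days = 90 h
immersion water heater: 2.7 kW × 90 h = 243 kWh
portable air conditioner: Runtime = 50 min × 7 = 350 min = 5.833333… h
portable air conditioner: 0.91 kW × 5.833333… h = 5.308333… kWh
toaster oven: Runtime = 50 min × 49 = 2450 min = 40.833333… h
toaster oven: 1.46 kW × 40.833333… h = 59.616666… kWh
Total energy = 434.925 kWh
Cost = 434.925 × $0.39 = $169.62

$169.62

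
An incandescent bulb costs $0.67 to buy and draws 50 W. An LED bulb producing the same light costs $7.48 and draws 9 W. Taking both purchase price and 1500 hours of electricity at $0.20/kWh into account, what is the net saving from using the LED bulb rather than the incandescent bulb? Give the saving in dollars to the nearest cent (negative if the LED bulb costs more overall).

$5.49

incandescent bulb: $0.67 + (50/1000) kW × 1500 h × $0.20 = $0.67 + $15 = $15.67
LED bulb: $7.48 + (9/1000) kW × 1500 h × $0.20 = $7.48 + $2.7 = $10.18
Saving = $15.67 − $10.18 = $5.49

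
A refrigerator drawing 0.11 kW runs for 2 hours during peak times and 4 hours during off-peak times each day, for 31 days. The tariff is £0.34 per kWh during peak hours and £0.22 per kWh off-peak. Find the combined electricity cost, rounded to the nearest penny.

£5.32

Peak energy = 0.11 kW × 2 h × 31 = 6.82 kWh
Off-peak energy = 0.11 kW × 4 h × 31 = 13.64 kWh
Cost = 6.82 × £0.34 + 13.64 × £0.22 = £2.3188 + £3.0008 = £5.32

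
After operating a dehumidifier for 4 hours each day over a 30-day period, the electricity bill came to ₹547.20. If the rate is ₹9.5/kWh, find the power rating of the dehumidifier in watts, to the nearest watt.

480 W

Energy = ₹547.20 ÷ ₹9.5/kWh = 57.6 kWh
Runtime = 4 h/day × 30 days = 120 h
Power = 57.6 kWh ÷ 120 h = 0.48 kW = 480 W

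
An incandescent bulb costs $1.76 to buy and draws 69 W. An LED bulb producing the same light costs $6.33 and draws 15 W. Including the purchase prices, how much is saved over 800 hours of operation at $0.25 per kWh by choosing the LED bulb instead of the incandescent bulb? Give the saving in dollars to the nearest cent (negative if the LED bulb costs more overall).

$6.23

incandescent bulb: $1.76 + (69/1000) kW × 800 h × $0.25 = $1.76 + $13.8 = $15.56
LED bulb: $6.33 + (15/1000) kW × 800 h × $0.25 = $6.33 + $3 = $9.33
Saving = $15.56 − $9.33 = $6.23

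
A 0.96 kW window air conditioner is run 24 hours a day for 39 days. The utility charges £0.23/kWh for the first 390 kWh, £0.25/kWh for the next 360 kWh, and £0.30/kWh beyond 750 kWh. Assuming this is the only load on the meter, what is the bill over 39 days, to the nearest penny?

£224.27

Runtime = 24 h × 39 = 936 h
Energy = 0.96 kW × 936 h = 898.56 kWh
Tier 1 (0–390 kWh): 390 × £0.23 = £89.7
Tier 2 (390–750 kWh): 360 × £0.25 = £90
Above 750 kWh: 148.56 × £0.30 = £44.568
Bill = £224.27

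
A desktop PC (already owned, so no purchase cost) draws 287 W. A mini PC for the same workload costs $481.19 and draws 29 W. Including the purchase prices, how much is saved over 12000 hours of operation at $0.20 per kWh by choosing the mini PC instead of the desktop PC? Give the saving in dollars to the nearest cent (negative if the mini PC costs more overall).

$138.01

desktop PC: $0.00 + (287/1000) kW × 12000 h × $0.20 = $0.00 + $688.8 = $688.8
mini PC: $481.19 + (29/1000) kW × 12000 h × $0.20 = $481.19 + $69.6 = $550.79
Saving = $688.8 − $550.79 = $138.01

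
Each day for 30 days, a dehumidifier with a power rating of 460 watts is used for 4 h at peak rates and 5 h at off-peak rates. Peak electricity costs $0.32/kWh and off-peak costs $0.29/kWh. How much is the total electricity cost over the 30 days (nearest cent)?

Peak energy = 0.46 kW × 4 h × 30 = 55.2 kWh
Off-peak energy = 0.46 kW × 5 h × 30 = 69 kWh
Cost = 55.2 × $0.32 + 69 × $0.29 = $17.664 + $20.01 = $37.67

$37.67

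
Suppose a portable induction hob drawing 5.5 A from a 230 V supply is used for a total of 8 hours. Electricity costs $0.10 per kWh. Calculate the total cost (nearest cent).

Power = 5.5 A × 230 V = 1265 W = 1.265 kW
Energy = 1.265 kW × 8 h = 10.12 kWh
Cost = 10.12 kWh × $0.10/kWh = $1.01

$1.01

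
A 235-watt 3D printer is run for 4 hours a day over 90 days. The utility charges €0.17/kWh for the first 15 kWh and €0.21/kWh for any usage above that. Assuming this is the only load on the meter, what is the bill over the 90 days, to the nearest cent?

Runtime = 4 h/day × 90 days = 360 h
Energy = 0.235 kW × 360 h = 84.6 kWh
Tier 1 (0–15 kWh): 15 × €0.17 = €2.55
Above 15 kWh: 69.6 × €0.21 = €14.616
Bill = €17.17

€17.17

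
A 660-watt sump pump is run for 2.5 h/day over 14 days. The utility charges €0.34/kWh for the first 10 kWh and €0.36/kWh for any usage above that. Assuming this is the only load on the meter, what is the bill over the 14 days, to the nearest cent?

Runtime = 2.5 h/day × 14 days = 35 h
Energy = 0.66 kW × 35 h = 23.1 kWh
Tier 1 (0–10 kWh): 10 × €0.34 = €3.4
Above 10 kWh: 13.1 × €0.36 = €4.716
Bill = €8.12

€8.12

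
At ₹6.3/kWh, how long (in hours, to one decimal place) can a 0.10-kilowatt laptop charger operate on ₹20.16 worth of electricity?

Energy available = ₹20.16 ÷ ₹6.3/kWh = 3.2 kWh
Hours = 3.2 kWh ÷ 0.1 kW = 32.0 h

32.0 h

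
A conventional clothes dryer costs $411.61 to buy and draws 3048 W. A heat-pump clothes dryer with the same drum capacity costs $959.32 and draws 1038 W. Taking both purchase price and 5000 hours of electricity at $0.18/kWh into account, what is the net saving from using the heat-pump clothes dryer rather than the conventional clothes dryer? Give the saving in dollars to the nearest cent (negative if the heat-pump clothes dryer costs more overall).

conventional clothes dryer: $411.61 + (3048/1000) kW × 5000 h × $0.18 = $411.61 + $2743.2 = $3154.81
heat-pump clothes dryer: $959.32 + (1038/1000) kW × 5000 h × $0.18 = $959.32 + $934.2 = $1893.52
Saving = $3154.81 − $1893.52 = $1261.29

$1261.29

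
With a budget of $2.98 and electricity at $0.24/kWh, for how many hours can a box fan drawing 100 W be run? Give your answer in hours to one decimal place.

Energy available = $2.98 ÷ $0.24/kWh = 12.4167 kWh
Hours = 12.4167 kWh ÷ 0.1 kW = 124.2 h

124.2 h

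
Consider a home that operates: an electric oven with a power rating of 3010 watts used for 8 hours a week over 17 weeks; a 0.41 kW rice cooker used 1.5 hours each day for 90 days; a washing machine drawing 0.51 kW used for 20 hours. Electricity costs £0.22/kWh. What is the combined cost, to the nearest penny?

£104.48

electric oven: Runtime = 8 h/week × 17 weeks = 136 h
electric oven: 3.01 kW × 136 h = 409.36 kWh
rice cooker: Runtime = 1.5 h/day × 90 days = 135 h
rice cooker: 0.41 kW × 135 h = 55.35 kWh
washing machine: 0.51 kW × 20 h = 10.2 kWh
Total energy = 474.91 kWh
Cost = 474.91 × £0.22 = £104.48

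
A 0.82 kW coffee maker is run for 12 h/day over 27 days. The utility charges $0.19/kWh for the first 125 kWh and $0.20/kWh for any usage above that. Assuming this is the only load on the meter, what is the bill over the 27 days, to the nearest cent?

Runtime = 12 h/day × 27 days = 324 h
Energy = 0.82 kW × 324 h = 265.68 kWh
Tier 1 (0–125 kWh): 125 × $0.19 = $23.75
Above 125 kWh: 140.68 × $0.20 = $28.136
Bill = $51.89

$51.89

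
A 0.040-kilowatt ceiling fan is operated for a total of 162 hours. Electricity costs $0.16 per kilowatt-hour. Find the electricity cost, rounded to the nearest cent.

Energy = 0.04 kW × 162 h = 6.48 kWh
Cost = 6.48 kWh × $0.16/kWh = $1.04

$1.04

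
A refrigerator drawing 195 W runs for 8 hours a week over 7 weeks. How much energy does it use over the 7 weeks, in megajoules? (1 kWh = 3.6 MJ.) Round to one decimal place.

Runtime = 8 h/week × 7 weeks = 56 h
Energy = 0.195 kW × 56 h = 10.92 kWh
= 10.92 × 3.6 MJ = 39.3 MJ

39.3 MJ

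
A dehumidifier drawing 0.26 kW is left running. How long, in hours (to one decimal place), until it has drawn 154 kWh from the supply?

592.3 h

Hours = 154 kWh ÷ 0.26 kW = 592.3 h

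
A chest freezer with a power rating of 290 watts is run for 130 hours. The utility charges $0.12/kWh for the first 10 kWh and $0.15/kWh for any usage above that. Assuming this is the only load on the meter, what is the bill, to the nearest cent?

Energy = 0.29 kW × 130 h = 37.7 kWh
Tier 1 (0–10 kWh): 10 × $0.12 = $1.2
Above 10 kWh: 27.7 × $0.15 = $4.155
Bill = $5.36

$5.36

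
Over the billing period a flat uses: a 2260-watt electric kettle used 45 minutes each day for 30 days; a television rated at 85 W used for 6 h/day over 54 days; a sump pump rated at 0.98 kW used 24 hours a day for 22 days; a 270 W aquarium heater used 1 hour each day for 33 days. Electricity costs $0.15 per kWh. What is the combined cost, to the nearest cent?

$90.71

electric kettle: Runtime = 45 min × 30 = 1350 min = 22.5 h
electric kettle: 2.26 kW × 22.5 h = 50.85 kWh
television: Runtime = 6 h/day × 54 days = 324 h
television: 0.085 kW × 324 h = 27.54 kWh
sump pump: Runtime = 24 h × 22 = 528 h
sump pump: 0.98 kW × 528 h = 517.44 kWh
aquarium heater: Runtime = 1 h/day × 33 days = 33 h
aquarium heater: 0.27 kW × 33 h = 8.91 kWh
Total energy = 604.74 kWh
Cost = 604.74 × $0.15 = $90.71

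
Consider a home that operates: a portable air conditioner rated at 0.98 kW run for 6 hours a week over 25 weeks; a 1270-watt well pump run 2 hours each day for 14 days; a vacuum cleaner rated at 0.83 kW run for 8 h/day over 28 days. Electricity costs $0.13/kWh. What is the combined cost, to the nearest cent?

portable air conditioner: Runtime = 6 h/week × 25 weeks = 150 h
portable air conditioner: 0.98 kW × 150 h = 147 kWh
well pump: Runtime = 2 h/day × 14 days = 28 h
well pump: 1.27 kW × 28 h = 35.56 kWh
vacuum cleaner: Runtime = 8 h/day × 28 days = 224 h
vacuum cleaner: 0.83 kW × 224 h = 185.92 kWh
Total energy = 368.48 kWh
Cost = 368.48 × $0.13 = $47.90

$47.90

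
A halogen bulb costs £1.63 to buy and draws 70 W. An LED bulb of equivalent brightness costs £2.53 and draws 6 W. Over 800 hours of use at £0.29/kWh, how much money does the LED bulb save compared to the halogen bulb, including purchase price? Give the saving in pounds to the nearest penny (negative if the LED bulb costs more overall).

halogen bulb: £1.63 + (70/1000) kW × 800 h × £0.29 = £1.63 + £16.24 = £17.87
LED bulb: £2.53 + (6/1000) kW × 800 h × £0.29 = £2.53 + £1.392 = £3.922
Saving = £17.87 − £3.922 = £13.948 → £13.95

£13.95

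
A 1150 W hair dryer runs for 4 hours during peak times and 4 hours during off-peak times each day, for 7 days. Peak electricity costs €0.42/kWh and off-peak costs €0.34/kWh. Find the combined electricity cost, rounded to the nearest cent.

Peak energy = 1.15 kW × 4 h × 7 = 32.2 kWh
Off-peak energy = 1.15 kW × 4 h × 7 = 32.2 kWh
Cost = 32.2 × €0.42 + 32.2 × €0.34 = €13.524 + €10.948 = €24.47

€24.47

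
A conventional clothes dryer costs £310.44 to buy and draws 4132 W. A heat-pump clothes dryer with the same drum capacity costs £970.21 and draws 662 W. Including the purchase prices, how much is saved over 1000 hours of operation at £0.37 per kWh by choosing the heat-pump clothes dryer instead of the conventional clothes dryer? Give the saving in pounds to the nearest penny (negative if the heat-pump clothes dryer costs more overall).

£624.13

conventional clothes dryer: £310.44 + (4132/1000) kW × 1000 h × £0.37 = £310.44 + £1528.84 = £1839.28
heat-pump clothes dryer: £970.21 + (662/1000) kW × 1000 h × £0.37 = £970.21 + £244.94 = £1215.15
Saving = £1839.28 − £1215.15 = £624.13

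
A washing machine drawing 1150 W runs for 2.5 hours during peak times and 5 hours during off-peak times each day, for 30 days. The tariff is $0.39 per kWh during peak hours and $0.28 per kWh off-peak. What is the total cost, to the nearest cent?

$81.94

Peak energy = 1.15 kW × 2.5 h × 30 = 86.25 kWh
Off-peak energy = 1.15 kW × 5 h × 30 = 172.5 kWh
Cost = 86.25 × $0.39 + 172.5 × $0.28 = $33.6375 + $48.3 = $81.94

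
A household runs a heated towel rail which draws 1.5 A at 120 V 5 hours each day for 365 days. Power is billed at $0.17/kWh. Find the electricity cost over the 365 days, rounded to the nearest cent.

$55.85

Power = 1.5 A × 120 V = 180 W = 0.18 kW
Runtime = 5 h/day × 365 days = 1825 h
Energy = 0.18 kW × 1825 h = 328.5 kWh
Cost = 328.5 kWh × $0.17/kWh = $55.85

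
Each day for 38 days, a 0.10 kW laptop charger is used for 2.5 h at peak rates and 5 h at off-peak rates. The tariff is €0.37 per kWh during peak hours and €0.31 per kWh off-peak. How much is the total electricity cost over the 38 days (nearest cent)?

Peak energy = 0.1 kW × 2.5 h × 38 = 9.5 kWh
Off-peak energy = 0.1 kW × 5 h × 38 = 19 kWh
Cost = 9.5 × €0.37 + 19 × €0.31 = €3.515 + €5.89 = €9.41

€9.41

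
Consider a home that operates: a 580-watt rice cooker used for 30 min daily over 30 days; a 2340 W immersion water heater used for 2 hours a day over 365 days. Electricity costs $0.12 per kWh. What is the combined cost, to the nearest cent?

rice cooker: Runtime = 30 min × 30 = 900 min = 15 h
rice cooker: 0.58 kW × 15 h = 8.7 kWh
immersion water heater: Runtime = 2 h/day × 365 days = 730 h
immersion water heater: 2.34 kW × 730 h = 1708.2 kWh
Total energy = 1716.9 kWh
Cost = 1716.9 × $0.12 = $206.03

$206.03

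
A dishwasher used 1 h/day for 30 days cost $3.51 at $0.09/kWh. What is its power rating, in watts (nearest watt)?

1300 W

Energy = $3.51 ÷ $0.09/kWh = 39 kWh
Runtime = 1 h/day × 30 days = 30 h
Power = 39 kWh ÷ 30 h = 1.3 kW = 1300 W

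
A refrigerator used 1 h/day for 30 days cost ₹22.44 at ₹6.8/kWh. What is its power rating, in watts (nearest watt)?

110 W

Energy = ₹22.44 ÷ ₹6.8/kWh = 3.3 kWh
Runtime = 1 h/day × 30 days = 30 h
Power = 3.3 kWh ÷ 30 h = 0.11 kW = 110 W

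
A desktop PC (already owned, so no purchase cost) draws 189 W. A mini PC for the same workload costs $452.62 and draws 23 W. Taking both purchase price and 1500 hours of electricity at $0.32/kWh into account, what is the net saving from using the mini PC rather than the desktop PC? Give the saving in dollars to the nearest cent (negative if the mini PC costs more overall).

-$372.94

desktop PC: $0.00 + (189/1000) kW × 1500 h × $0.32 = $0.00 + $90.72 = $90.72
mini PC: $452.62 + (23/1000) kW × 1500 h × $0.32 = $452.62 + $11.04 = $463.66
Saving = $90.72 − $463.66 = −$372.94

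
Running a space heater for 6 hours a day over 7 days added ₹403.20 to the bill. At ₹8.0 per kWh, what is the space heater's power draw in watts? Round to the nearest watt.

1200 W

Energy = ₹403.20 ÷ ₹8.0/kWh = 50.4 kWh
Runtime = 6 h/day × 7 days = 42 h
Power = 50.4 kWh ÷ 42 h = 1.2 kW = 1200 W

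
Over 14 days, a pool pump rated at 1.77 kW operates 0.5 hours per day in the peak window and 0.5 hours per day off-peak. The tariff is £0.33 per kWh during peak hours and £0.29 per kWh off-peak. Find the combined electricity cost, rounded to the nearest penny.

£7.68

Peak energy = 1.77 kW × 0.5 h × 14 = 12.39 kWh
Off-peak energy = 1.77 kW × 0.5 h × 14 = 12.39 kWh
Cost = 12.39 × £0.33 + 12.39 × £0.29 = £4.0887 + £3.5931 = £7.68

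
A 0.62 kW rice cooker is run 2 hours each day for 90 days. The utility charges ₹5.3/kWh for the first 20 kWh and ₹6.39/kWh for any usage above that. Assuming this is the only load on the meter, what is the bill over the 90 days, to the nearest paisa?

₹691.32

Runtime = 2 h/day × 90 days = 180 h
Energy = 0.62 kW × 180 h = 111.6 kWh
Tier 1 (0–20 kWh): 20 × ₹5.3 = ₹106
Above 20 kWh: 91.6 × ₹6.39 = ₹585.324
Bill = ₹691.32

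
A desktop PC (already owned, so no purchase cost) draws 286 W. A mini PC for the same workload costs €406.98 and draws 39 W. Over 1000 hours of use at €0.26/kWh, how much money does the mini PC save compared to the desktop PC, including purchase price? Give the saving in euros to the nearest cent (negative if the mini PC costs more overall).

-€342.76

desktop PC: €0.00 + (286/1000) kW × 1000 h × €0.26 = €0.00 + €74.36 = €74.36
mini PC: €406.98 + (39/1000) kW × 1000 h × €0.26 = €406.98 + €10.14 = €417.12
Saving = €74.36 − €417.12 = −€342.76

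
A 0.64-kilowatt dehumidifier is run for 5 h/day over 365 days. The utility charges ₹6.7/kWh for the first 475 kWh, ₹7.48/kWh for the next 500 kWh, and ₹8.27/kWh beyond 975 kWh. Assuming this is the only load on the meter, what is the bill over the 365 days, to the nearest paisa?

₹8518.61

Runtime = 5 h/day × 365 days = 1825 h
Energy = 0.64 kW × 1825 h = 1168 kWh
Tier 1 (0–475 kWh): 475 × ₹6.7 = ₹3182.5
Tier 2 (475–975 kWh): 500 × ₹7.48 = ₹3740
Above 975 kWh: 193 × ₹8.27 = ₹1596.11
Bill = ₹8518.61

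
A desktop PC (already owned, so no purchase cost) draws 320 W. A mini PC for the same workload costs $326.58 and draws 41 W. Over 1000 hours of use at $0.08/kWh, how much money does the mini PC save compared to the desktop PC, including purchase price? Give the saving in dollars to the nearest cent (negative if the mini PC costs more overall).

-$304.26

desktop PC: $0.00 + (320/1000) kW × 1000 h × $0.08 = $0.00 + $25.6 = $25.6
mini PC: $326.58 + (41/1000) kW × 1000 h × $0.08 = $326.58 + $3.28 = $329.86
Saving = $25.6 − $329.86 = −$304.26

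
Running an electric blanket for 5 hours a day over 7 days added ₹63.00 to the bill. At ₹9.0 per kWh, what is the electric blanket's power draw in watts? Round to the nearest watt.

Energy = ₹63.00 ÷ ₹9.0/kWh = 7 kWh
Runtime = 5 h/day × 7 days = 35 h
Power = 7 kWh ÷ 35 h = 0.2 kW = 200 W

200 W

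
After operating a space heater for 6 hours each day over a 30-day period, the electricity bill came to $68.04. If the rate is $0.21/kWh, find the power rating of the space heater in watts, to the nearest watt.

1800 W

Energy = $68.04 ÷ $0.21/kWh = 324 kWh
Runtime = 6 h/day × 30 days = 180 h
Power = 324 kWh ÷ 180 h = 1.8 kW = 1800 W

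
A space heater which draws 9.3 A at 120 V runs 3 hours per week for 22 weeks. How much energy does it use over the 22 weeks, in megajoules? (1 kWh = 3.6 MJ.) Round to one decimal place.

Power = 9.3 A × 120 V = 1116 W = 1.116 kW
Runtime = 3 h/week × 22 weeks = 66 h
Energy = 1.116 kW × 66 h = 73.656 kWh
= 73.656 × 3.6 MJ = 265.2 MJ

265.2 MJ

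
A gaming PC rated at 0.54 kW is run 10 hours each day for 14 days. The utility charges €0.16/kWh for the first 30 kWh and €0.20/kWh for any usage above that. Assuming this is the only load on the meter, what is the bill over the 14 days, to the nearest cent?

Runtime = 10 h/day × 14 days = 140 h
Energy = 0.54 kW × 140 h = 75.6 kWh
Tier 1 (0–30 kWh): 30 × €0.16 = €4.8
Above 30 kWh: 45.6 × €0.20 = €9.12
Bill = €13.92

€13.92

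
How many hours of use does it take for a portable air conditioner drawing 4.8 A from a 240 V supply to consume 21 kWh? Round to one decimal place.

Power = 4.8 A × 240 V = 1152 W = 1.152 kW
Hours = 21 kWh ÷ 1.152 kW = 18.2 h

18.2 h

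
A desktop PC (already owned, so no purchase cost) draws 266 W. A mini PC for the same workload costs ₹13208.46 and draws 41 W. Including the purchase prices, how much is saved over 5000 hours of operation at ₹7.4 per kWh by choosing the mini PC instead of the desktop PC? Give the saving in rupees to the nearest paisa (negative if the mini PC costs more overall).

-₹4883.46

desktop PC: ₹0.00 + (266/1000) kW × 5000 h × ₹7.4 = ₹0.00 + ₹9842 = ₹9842
mini PC: ₹13208.46 + (41/1000) kW × 5000 h × ₹7.4 = ₹13208.46 + ₹1517 = ₹14725.46
Saving = ₹9842 − ₹14725.46 = −₹4883.46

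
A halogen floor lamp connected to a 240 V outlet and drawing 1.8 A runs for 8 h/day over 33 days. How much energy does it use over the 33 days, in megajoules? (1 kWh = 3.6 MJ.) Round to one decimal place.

410.6 MJ

Power = 1.8 A × 240 V = 432 W = 0.432 kW
Runtime = 8 h/day × 33 days = 264 h
Energy = 0.432 kW × 264 h = 114.048 kWh
= 114.048 × 3.6 MJ = 410.6 MJ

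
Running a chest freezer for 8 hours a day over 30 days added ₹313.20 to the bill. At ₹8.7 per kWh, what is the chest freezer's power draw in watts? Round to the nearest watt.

150 W

Energy = ₹313.20 ÷ ₹8.7/kWh = 36 kWh
Runtime = 8 h/day × 30 days = 240 h
Power = 36 kWh ÷ 240 h = 0.15 kW = 150 W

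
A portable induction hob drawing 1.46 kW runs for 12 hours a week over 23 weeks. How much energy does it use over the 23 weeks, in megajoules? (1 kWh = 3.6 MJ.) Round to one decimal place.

1450.7 MJ

Runtime = 12 h/week × 23 weeks = 276 h
Energy = 1.46 kW × 276 h = 402.96 kWh
= 402.96 × 3.6 MJ = 1450.7 MJ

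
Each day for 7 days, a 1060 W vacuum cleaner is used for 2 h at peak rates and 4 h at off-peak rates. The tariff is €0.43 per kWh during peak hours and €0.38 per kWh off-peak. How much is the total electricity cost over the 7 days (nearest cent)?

Peak energy = 1.06 kW × 2 h × 7 = 14.84 kWh
Off-peak energy = 1.06 kW × 4 h × 7 = 29.68 kWh
Cost = 14.84 × €0.43 + 29.68 × €0.38 = €6.3812 + €11.2784 = €17.66

€17.66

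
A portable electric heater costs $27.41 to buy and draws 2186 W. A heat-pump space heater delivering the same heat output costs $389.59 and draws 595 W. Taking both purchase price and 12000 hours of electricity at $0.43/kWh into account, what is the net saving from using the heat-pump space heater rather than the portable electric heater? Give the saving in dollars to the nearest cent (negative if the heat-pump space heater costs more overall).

$7847.38

portable electric heater: $27.41 + (2186/1000) kW × 12000 h × $0.43 = $27.41 + $11279.76 = $11307.17
heat-pump space heater: $389.59 + (595/1000) kW × 12000 h × $0.43 = $389.59 + $3070.2 = $3459.79
Saving = $11307.17 − $3459.79 = $7847.38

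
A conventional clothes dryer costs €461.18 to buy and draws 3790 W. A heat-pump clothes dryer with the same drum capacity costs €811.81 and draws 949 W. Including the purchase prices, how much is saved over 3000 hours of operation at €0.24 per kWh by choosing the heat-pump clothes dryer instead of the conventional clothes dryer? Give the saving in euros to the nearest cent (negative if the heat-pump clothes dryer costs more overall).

€1694.89

conventional clothes dryer: €461.18 + (3790/1000) kW × 3000 h × €0.24 = €461.18 + €2728.8 = €3189.98
heat-pump clothes dryer: €811.81 + (949/1000) kW × 3000 h × €0.24 = €811.81 + €683.28 = €1495.09
Saving = €3189.98 − €1495.09 = €1694.89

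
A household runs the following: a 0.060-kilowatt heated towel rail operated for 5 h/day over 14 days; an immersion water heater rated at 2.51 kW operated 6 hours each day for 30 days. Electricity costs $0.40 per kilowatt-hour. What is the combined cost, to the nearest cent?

$182.40

heated towel rail: Runtime = 5 h/day × 14 days = 70 h
heated towel rail: 0.06 kW × 70 h = 4.2 kWh
immersion water heater: Runtime = 6 h/day × 30 days = 180 h
immersion water heater: 2.51 kW × 180 h = 451.8 kWh
Total energy = 456 kWh
Cost = 456 × $0.40 = $182.40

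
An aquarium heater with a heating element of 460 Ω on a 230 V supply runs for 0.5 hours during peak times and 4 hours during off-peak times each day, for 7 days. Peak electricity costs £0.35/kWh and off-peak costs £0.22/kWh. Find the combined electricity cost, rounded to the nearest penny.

£0.85

Power = V²/R = 230²/460 = 115 W = 0.115 kW
Peak energy = 0.115 kW × 0.5 h × 7 = 0.4025 kWh
Off-peak energy = 0.115 kW × 4 h × 7 = 3.22 kWh
Cost = 0.4025 × £0.35 + 3.22 × £0.22 = £0.140875 + £0.7084 = £0.85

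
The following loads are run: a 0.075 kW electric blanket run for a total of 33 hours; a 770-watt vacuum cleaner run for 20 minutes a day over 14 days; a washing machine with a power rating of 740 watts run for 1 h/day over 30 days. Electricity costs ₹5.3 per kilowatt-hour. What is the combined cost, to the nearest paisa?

electric blanket: 0.075 kW × 33 h = 2.475 kWh
vacuum cleaner: Runtime = 20 min × 14 = 280 min = 4.666666… h
vacuum cleaner: 0.77 kW × 4.666666… h = 3.593333… kWh
washing machine: Runtime = 1 h/day × 30 days = 30 h
washing machine: 0.74 kW × 30 h = 22.2 kWh
Total energy = 28.268333… kWh
Cost = 28.268333… × ₹5.3 = ₹149.82

₹149.82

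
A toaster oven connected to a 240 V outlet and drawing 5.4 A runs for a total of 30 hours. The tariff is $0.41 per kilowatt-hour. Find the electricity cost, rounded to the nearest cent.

$15.94

Power = 5.4 A × 240 V = 1296 W = 1.296 kW
Energy = 1.296 kW × 30 h = 38.88 kWh
Cost = 38.88 kWh × $0.41/kWh = $15.94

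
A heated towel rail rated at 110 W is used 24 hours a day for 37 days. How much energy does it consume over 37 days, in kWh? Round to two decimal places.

97.68 kWh

Runtime = 24 h × 37 = 888 h
Energy = 0.11 kW × 888 h = 97.68 kWh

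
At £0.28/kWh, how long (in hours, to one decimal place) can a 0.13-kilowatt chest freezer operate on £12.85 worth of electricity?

Energy available = £12.85 ÷ £0.28/kWh = 45.8929 kWh
Hours = 45.8929 kWh ÷ 0.13 kW = 353.0 h

353.0 h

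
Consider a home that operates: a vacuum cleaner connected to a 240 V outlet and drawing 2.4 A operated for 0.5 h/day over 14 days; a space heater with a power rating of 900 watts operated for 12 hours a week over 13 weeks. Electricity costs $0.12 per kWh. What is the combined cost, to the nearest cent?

vacuum cleaner: Power = 2.4 A × 240 V = 576 W = 0.576 kW
vacuum cleaner: Runtime = 0.5 h/day × 14 days = 7 h
vacuum cleaner: 0.576 kW × 7 h = 4.032 kWh
space heater: Runtime = 12 h/week × 13 weeks = 156 h
space heater: 0.9 kW × 156 h = 140.4 kWh
Total energy = 144.432 kWh
Cost = 144.432 × $0.12 = $17.33

$17.33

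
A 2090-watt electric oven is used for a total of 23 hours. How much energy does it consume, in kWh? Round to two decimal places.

48.07 kWh

Energy = 2.09 kW × 23 h = 48.07 kWh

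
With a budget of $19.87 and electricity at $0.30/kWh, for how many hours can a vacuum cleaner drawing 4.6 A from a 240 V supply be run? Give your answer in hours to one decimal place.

60.0 h

Power = 4.6 A × 240 V = 1104 W = 1.104 kW
Energy available = $19.87 ÷ $0.30/kWh = 66.2333 kWh
Hours = 66.2333 kWh ÷ 1.104 kW = 60.0 h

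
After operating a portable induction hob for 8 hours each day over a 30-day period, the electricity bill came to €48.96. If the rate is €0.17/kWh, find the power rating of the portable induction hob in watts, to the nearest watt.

1200 W

Energy = €48.96 ÷ €0.17/kWh = 288 kWh
Runtime = 8 h/day × 30 days = 240 h
Power = 288 kWh ÷ 240 h = 1.2 kW = 1200 W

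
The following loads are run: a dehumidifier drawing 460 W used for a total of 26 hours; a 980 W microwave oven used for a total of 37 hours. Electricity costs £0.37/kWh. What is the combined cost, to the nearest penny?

£17.84

dehumidifier: 0.46 kW × 26 h = 11.96 kWh
microwave oven: 0.98 kW × 37 h = 36.26 kWh
Total energy = 48.22 kWh
Cost = 48.22 × £0.37 = £17.84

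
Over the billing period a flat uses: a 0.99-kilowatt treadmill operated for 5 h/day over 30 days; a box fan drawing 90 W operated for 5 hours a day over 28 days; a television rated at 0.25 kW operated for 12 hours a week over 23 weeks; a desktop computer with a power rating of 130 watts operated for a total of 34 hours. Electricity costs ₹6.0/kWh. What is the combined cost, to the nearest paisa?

₹1407.12

treadmill: Runtime = 5 h/day × 30 days = 150 h
treadmill: 0.99 kW × 150 h = 148.5 kWh
box fan: Runtime = 5 h/day × 28 days = 140 h
box fan: 0.09 kW × 140 h = 12.6 kWh
television: Runtime = 12 h/week × 23 weeks = 276 h
television: 0.25 kW × 276 h = 69 kWh
desktop computer: 0.13 kW × 34 h = 4.42 kWh
Total energy = 234.52 kWh
Cost = 234.52 × ₹6.0 = ₹1407.12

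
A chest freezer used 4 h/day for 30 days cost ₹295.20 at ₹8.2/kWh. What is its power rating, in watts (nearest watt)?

Energy = ₹295.20 ÷ ₹8.2/kWh = 36 kWh
Runtime = 4 h/day × 30 days = 120 h
Power = 36 kWh ÷ 120 h = 0.3 kW = 300 W

300 W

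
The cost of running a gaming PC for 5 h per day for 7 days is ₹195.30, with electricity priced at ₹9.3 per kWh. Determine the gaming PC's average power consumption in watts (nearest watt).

600 W

Energy = ₹195.30 ÷ ₹9.3/kWh = 21 kWh
Runtime = 5 h/day × 7 days = 35 h
Power = 21 kWh ÷ 35 h = 0.6 kW = 600 W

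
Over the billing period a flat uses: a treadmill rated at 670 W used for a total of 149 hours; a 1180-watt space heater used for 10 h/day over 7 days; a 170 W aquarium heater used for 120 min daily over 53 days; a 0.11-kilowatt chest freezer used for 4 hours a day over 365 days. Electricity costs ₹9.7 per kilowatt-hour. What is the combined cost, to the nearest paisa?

₹3502.19

treadmill: 0.67 kW × 149 h = 99.83 kWh
space heater: Runtime = 10 h/day × 7 days = 70 h
space heater: 1.18 kW × 70 h = 82.6 kWh
aquarium heater: Runtime = 120 min × 53 = 6360 min = 106 h
aquarium heater: 0.17 kW × 106 h = 18.02 kWh
chest freezer: Runtime = 4 h/day × 365 days = 1460 h
chest freezer: 0.11 kW × 1460 h = 160.6 kWh
Total energy = 361.05 kWh
Cost = 361.05 × ₹9.7 = ₹3502.19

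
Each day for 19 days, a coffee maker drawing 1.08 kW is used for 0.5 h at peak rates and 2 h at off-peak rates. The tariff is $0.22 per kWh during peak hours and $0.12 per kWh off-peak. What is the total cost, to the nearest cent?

Peak energy = 1.08 kW × 0.5 h × 19 = 10.26 kWh
Off-peak energy = 1.08 kW × 2 h × 19 = 41.04 kWh
Cost = 10.26 × $0.22 + 41.04 × $0.12 = $2.2572 + $4.9248 = $7.18

$7.18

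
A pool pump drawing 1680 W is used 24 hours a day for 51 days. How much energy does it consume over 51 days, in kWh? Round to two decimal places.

2056.32 kWh

Runtime = 24 h × 51 = 1224 h
Energy = 1.68 kW × 1224 h = 2056.32 kWh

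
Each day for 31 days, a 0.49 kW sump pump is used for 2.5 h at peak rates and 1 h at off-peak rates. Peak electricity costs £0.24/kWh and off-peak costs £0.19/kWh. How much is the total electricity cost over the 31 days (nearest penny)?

£12.00

Peak energy = 0.49 kW × 2.5 h × 31 = 37.975 kWh
Off-peak energy = 0.49 kW × 1 h × 31 = 15.19 kWh
Cost = 37.975 × £0.24 + 15.19 × £0.19 = £9.114 + £2.8861 = £12.00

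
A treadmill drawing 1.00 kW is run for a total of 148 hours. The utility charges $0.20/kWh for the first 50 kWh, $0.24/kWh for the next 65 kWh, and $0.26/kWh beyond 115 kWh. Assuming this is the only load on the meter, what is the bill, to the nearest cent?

Energy = 1 kW × 148 h = 148 kWh
Tier 1 (0–50 kWh): 50 × $0.20 = $10
Tier 2 (50–115 kWh): 65 × $0.24 = $15.6
Above 115 kWh: 33 × $0.26 = $8.58
Bill = $34.18

$34.18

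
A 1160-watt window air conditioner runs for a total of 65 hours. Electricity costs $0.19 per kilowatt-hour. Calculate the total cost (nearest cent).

Energy = 1.16 kW × 65 h = 75.4 kWh
Cost = 75.4 kWh × $0.19/kWh = $14.33

$14.33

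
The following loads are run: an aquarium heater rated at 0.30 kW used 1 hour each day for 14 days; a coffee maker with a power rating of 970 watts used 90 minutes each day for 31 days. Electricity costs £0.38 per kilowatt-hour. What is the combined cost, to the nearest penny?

£18.74

aquarium heater: Runtime = 1 h/day × 14 days = 14 h
aquarium heater: 0.3 kW × 14 h = 4.2 kWh
coffee maker: Runtime = 90 min × 31 = 2790 min = 46.5 h
coffee maker: 0.97 kW × 46.5 h = 45.105 kWh
Total energy = 49.305 kWh
Cost = 49.305 × £0.38 = £18.74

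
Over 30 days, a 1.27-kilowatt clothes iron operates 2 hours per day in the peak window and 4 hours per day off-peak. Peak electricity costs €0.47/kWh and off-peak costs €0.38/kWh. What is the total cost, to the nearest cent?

€93.73

Peak energy = 1.27 kW × 2 h × 30 = 76.2 kWh
Off-peak energy = 1.27 kW × 4 h × 30 = 152.4 kWh
Cost = 76.2 × €0.47 + 152.4 × €0.38 = €35.814 + €57.912 = €93.73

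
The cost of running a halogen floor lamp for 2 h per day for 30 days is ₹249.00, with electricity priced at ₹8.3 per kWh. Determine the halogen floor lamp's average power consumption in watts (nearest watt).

Energy = ₹249.00 ÷ ₹8.3/kWh = 30 kWh
Runtime = 2 h/day × 30 days = 60 h
Power = 30 kWh ÷ 60 h = 0.5 kW = 500 W

500 W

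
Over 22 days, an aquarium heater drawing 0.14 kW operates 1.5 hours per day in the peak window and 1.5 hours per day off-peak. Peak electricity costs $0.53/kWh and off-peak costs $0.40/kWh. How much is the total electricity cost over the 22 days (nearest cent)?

$4.30

Peak energy = 0.14 kW × 1.5 h × 22 = 4.62 kWh
Off-peak energy = 0.14 kW × 1.5 h × 22 = 4.62 kWh
Cost = 4.62 × $0.53 + 4.62 × $0.40 = $2.4486 + $1.848 = $4.30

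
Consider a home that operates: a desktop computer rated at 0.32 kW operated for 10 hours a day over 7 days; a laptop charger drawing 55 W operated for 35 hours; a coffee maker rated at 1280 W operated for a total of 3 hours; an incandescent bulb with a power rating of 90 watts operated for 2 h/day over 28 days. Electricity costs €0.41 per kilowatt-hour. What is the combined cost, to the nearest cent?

desktop computer: Runtime = 10 h/day × 7 days = 70 h
desktop computer: 0.32 kW × 70 h = 22.4 kWh
laptop charger: 0.055 kW × 35 h = 1.925 kWh
coffee maker: 1.28 kW × 3 h = 3.84 kWh
incandescent bulb: Runtime = 2 h/day × 28 days = 56 h
incandescent bulb: 0.09 kW × 56 h = 5.04 kWh
Total energy = 33.205 kWh
Cost = 33.205 × €0.41 = €13.61

€13.61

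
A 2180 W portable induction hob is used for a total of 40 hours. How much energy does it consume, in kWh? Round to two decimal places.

Energy = 2.18 kW × 40 h = 87.2 kWh

87.20 kWh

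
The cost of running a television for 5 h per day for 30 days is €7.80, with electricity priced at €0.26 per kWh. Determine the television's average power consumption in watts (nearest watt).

Energy = €7.80 ÷ €0.26/kWh = 30 kWh
Runtime = 5 h/day × 30 days = 150 h
Power = 30 kWh ÷ 150 h = 0.2 kW = 200 W

200 W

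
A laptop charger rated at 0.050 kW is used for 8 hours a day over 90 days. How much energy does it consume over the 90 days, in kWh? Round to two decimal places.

36.00 kWh

Runtime = 8 h/day × 90 days = 720 h
Energy = 0.05 kW × 720 h = 36 kWh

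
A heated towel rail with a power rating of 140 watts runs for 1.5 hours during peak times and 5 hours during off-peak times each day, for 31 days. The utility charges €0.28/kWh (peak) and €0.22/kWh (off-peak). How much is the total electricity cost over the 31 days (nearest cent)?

Peak energy = 0.14 kW × 1.5 h × 31 = 6.51 kWh
Off-peak energy = 0.14 kW × 5 h × 31 = 21.7 kWh
Cost = 6.51 × €0.28 + 21.7 × €0.22 = €1.8228 + €4.774 = €6.60

€6.60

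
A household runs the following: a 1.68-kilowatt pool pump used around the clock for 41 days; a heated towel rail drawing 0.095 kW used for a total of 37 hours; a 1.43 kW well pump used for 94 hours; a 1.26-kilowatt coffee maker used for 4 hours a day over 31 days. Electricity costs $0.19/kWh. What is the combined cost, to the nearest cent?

pool pump: Runtime = 24 h × 41 = 984 h
pool pump: 1.68 kW × 984 h = 1653.12 kWh
heated towel rail: 0.095 kW × 37 h = 3.515 kWh
well pump: 1.43 kW × 94 h = 134.42 kWh
coffee maker: Runtime = 4 h/day × 31 days = 124 h
coffee maker: 1.26 kW × 124 h = 156.24 kWh
Total energy = 1947.295 kWh
Cost = 1947.295 × $0.19 = $369.99

$369.99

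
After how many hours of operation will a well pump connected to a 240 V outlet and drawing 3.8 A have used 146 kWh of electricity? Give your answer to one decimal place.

Power = 3.8 A × 240 V = 912 W = 0.912 kW
Hours = 146 kWh ÷ 0.912 kW = 160.1 h

160.1 h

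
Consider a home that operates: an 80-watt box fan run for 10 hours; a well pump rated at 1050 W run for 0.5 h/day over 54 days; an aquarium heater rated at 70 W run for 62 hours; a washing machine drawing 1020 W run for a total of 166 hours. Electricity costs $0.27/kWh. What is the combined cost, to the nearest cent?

box fan: 0.08 kW × 10 h = 0.8 kWh
well pump: Runtime = 0.5 h/day × 54 days = 27 h
well pump: 1.05 kW × 27 h = 28.35 kWh
aquarium heater: 0.07 kW × 62 h = 4.34 kWh
washing machine: 1.02 kW × 166 h = 169.32 kWh
Total energy = 202.81 kWh
Cost = 202.81 × $0.27 = $54.76

$54.76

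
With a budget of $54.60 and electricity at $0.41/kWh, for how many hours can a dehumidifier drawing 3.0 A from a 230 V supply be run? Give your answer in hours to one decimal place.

Power = 3.0 A × 230 V = 690 W = 0.69 kW
Energy available = $54.60 ÷ $0.41/kWh = 133.1707 kWh
Hours = 133.1707 kWh ÷ 0.69 kW = 193.0 h

193.0 h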